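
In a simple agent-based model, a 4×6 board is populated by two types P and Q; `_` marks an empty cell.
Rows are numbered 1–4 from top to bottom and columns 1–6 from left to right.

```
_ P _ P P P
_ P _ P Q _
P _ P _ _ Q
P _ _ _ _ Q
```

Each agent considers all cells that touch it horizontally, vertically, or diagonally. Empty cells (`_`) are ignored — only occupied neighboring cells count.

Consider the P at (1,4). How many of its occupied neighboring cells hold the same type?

Occupied neighbors of (1,4): (1,5)=P, (2,4)=P, (2,5)=Q.
Same type (P): 2 of 3.

2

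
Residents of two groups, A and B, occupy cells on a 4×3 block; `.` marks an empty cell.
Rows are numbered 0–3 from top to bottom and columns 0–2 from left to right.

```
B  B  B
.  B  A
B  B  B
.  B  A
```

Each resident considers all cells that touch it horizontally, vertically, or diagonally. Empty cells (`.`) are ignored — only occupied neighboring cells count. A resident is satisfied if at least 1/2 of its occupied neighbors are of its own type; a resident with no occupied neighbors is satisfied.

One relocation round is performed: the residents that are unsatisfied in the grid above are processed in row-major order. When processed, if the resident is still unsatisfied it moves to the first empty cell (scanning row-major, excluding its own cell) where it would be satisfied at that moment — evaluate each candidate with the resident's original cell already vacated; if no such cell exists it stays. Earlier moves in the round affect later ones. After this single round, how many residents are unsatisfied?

2

Initially unsatisfied (in order): (1,2), (3,2).
  (1,2): no empty cell satisfies it; stays.
  (3,2): no empty cell satisfies it; stays.
Resulting grid:
B B B
. B A
B B B
. B A
Unsatisfied now: (1,2), (3,2).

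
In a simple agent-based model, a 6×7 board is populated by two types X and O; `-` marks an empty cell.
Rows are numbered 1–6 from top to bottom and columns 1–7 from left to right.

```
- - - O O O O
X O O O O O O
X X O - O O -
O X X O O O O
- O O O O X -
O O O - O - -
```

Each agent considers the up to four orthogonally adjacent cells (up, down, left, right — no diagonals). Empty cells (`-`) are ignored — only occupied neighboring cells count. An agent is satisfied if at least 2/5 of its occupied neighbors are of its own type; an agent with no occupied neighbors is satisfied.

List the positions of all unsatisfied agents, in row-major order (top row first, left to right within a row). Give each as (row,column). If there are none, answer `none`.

(1,4)O 2/2 satisfied
(1,5)O 3/3 satisfied
(1,6)O 3/3 satisfied
(1,7)O 2/2 satisfied
(2,1)X 1/2 satisfied
(2,2)O 1/3 not
(2,3)O 3/3 satisfied
(2,4)O 3/3 satisfied
(2,5)O 4/4 satisfied
(2,6)O 4/4 satisfied
(2,7)O 2/2 satisfied
(3,1)X 2/3 satisfied
(3,2)X 2/4 satisfied
(3,3)O 1/3 not
(3,5)O 3/3 satisfied
(3,6)O 3/3 satisfied
(4,1)O 0/2 not
(4,2)X 2/4 satisfied
(4,3)X 1/4 not
(4,4)O 2/3 satisfied
(4,5)O 4/4 satisfied
(4,6)O 3/4 satisfied
(4,7)O 1/1 satisfied
(5,2)O 2/3 satisfied
(5,3)O 3/4 satisfied
(5,4)O 3/3 satisfied
(5,5)O 3/4 satisfied
(5,6)X 0/2 not
(6,1)O 1/1 satisfied
(6,2)O 3/3 satisfied
(6,3)O 2/2 satisfied
(6,5)O 1/1 satisfied

(2,2), (3,3), (4,1), (4,3), (5,6)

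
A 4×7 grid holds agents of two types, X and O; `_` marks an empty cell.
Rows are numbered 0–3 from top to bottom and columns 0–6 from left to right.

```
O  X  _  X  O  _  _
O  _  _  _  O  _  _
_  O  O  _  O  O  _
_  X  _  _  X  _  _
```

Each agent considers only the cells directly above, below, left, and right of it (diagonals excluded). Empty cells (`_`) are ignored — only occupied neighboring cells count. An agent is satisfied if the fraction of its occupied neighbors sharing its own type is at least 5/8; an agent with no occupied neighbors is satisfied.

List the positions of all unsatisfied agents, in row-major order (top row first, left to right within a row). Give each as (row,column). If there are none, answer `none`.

(0,0), (0,1), (0,3), (0,4), (2,1), (3,1), (3,4)

(0,0)O 1/2 ✗
(0,1)X 0/1 ✗
(0,3)X 0/1 ✗
(0,4)O 1/2 ✗
(1,0)O 1/1 ✓
(1,4)O 2/2 ✓
(2,1)O 1/2 ✗
(2,2)O 1/1 ✓
(2,4)O 2/3 ✓
(2,5)O 1/1 ✓
(3,1)X 0/1 ✗
(3,4)X 0/1 ✗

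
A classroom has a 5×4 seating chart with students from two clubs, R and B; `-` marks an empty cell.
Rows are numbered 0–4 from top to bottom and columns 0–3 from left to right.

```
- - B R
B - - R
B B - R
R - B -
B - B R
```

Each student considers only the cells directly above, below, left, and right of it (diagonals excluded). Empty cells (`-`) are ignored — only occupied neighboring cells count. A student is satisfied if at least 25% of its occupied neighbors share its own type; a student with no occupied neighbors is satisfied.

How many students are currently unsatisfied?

Row 0: (0,2)B 0/1 unhappy · (0,3)R 1/2 ok
Row 1: (1,0)B 1/1 ok · (1,3)R 2/2 ok
Row 2: (2,0)B 2/3 ok · (2,1)B 1/1 ok · (2,3)R 1/1 ok
Row 3: (3,0)R 0/2 unhappy · (3,2)B 1/1 ok
Row 4: (4,0)B 0/1 unhappy · (4,2)B 1/2 ok · (4,3)R 0/1 unhappy
Unsatisfied: (0,2), (3,0), (4,0), (4,3) — 4 in total.

4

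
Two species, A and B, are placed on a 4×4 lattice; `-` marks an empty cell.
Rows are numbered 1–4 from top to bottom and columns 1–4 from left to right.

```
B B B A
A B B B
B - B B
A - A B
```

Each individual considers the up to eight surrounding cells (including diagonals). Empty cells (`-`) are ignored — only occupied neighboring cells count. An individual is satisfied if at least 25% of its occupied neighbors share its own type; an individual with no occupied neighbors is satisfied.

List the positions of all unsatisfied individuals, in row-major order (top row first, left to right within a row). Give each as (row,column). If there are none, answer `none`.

(1,4), (2,1), (4,1), (4,3)

(1,1)B 2/3 ✓
(1,2)B 4/5 ✓
(1,3)B 4/5 ✓
(1,4)A 0/3 ✗
(2,1)A 0/4 ✗
(2,2)B 6/7 ✓
(2,3)B 6/7 ✓
(2,4)B 4/5 ✓
(3,1)B 1/3 ✓
(3,3)B 5/6 ✓
(3,4)B 4/5 ✓
(4,1)A 0/1 ✗
(4,3)A 0/3 ✗
(4,4)B 2/3 ✓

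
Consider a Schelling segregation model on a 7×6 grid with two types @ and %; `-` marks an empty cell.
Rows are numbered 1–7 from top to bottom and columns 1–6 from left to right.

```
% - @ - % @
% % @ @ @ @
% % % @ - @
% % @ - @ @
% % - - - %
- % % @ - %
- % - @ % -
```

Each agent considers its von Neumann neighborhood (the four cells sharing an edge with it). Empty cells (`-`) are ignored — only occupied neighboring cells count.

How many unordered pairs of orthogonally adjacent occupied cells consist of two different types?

Scan each occupied cell's neighbors to the right and below so each pair is counted once.
From row 1: 2 unlike of 5 pairs (running 2/5).
From row 2: 2 unlike of 10 pairs (running 4/15).
From row 3: 2 unlike of 7 pairs (running 6/22).
From row 4: 2 unlike of 6 pairs (running 8/28).
From row 5: 0 unlike of 3 pairs (running 8/31).
From row 6: 1 unlike of 4 pairs (running 9/35).
From row 7: 1 unlike of 1 pairs (running 10/36).
Total adjacent occupied pairs: 36; unlike-type pairs: 10.

10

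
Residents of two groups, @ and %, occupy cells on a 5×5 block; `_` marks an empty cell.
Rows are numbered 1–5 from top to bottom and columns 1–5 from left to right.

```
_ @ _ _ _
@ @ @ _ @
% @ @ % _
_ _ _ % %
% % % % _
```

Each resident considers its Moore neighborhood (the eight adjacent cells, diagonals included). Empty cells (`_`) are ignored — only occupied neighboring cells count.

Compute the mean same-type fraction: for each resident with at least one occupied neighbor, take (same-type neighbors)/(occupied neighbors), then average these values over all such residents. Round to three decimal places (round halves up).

0.732

Row 1: (1,2)@ 3/3
Row 2: (2,1)@ 3/4 · (2,2)@ 5/6 · (2,3)@ 4/5 · (2,5)@ 0/1
Row 3: (3,1)% 0/3 · (3,2)@ 4/5 · (3,3)@ 3/5 · (3,4)% 2/5
Row 4: (4,4)% 4/5 · (4,5)% 3/3
Row 5: (5,1)% 1/1 · (5,2)% 2/2 · (5,3)% 3/3 · (5,4)% 3/3
Sum over 15 residents: 3/3 + 3/4 + 5/6 + 4/5 + 0/1 + 0/3 + 4/5 + 3/5 + 2/5 + 4/5 + 3/3 + 1/1 + 2/2 + 3/3 + 3/3 = 659/60; mean = 659/60 ÷ 15 = 659/900 = 0.732222… → 0.732.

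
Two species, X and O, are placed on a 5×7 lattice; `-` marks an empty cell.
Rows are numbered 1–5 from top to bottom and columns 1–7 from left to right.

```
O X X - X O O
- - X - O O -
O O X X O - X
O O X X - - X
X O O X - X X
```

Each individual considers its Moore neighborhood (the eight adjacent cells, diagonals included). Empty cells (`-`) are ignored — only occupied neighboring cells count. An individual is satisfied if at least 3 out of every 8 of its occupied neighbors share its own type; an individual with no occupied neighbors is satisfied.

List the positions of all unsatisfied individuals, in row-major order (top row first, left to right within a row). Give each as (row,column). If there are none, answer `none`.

Row 1: (1,1)O 0/1 not · (1,2)X 2/3 satisfied · (1,3)X 2/2 satisfied · (1,5)X 0/3 not · (1,6)O 3/4 satisfied · (1,7)O 2/2 satisfied
Row 2: (2,3)X 4/5 satisfied · (2,5)O 3/5 satisfied · (2,6)O 4/6 satisfied
Row 3: (3,1)O 3/3 satisfied · (3,2)O 3/6 satisfied · (3,3)X 4/6 satisfied · (3,4)X 4/6 satisfied · (3,5)O 2/4 satisfied · (3,7)X 1/2 satisfied
Row 4: (4,1)O 4/5 satisfied · (4,2)O 5/8 satisfied · (4,3)X 4/8 satisfied · (4,4)X 4/6 satisfied · (4,7)X 3/3 satisfied
Row 5: (5,1)X 0/3 not · (5,2)O 3/5 satisfied · (5,3)O 2/5 satisfied · (5,4)X 2/3 satisfied · (5,6)X 2/2 satisfied · (5,7)X 2/2 satisfied

(1,1), (1,5), (5,1)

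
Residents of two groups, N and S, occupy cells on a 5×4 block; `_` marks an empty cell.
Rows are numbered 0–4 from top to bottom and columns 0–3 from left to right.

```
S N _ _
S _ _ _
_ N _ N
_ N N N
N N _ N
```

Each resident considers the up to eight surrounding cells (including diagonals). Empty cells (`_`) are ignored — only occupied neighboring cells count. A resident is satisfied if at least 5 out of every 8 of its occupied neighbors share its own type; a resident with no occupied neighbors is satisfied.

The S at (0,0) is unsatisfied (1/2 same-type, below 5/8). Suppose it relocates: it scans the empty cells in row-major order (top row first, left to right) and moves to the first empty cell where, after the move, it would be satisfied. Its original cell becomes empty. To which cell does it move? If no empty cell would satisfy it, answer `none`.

Vacating (0,0). Empty cells in order:
  (0,2): 0/1 same-type → still unsatisfied.
  (0,3): 0/0 same-type → satisfied — stop here.

(0,3)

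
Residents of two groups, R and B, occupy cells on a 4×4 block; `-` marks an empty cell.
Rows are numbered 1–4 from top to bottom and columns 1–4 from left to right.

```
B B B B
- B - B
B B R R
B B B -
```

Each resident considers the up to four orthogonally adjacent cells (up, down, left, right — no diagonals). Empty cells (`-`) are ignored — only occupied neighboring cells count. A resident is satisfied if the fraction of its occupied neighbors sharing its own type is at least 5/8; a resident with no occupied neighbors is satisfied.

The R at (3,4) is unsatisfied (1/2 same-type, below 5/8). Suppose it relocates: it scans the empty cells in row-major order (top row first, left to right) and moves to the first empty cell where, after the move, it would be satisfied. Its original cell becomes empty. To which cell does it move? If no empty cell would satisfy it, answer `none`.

none

Vacating (3,4). Empty cells in order:
  (2,1): 0/3 same-type → still unsatisfied.
  (2,3): 1/4 same-type → still unsatisfied.
  (4,4): 0/1 same-type → still unsatisfied.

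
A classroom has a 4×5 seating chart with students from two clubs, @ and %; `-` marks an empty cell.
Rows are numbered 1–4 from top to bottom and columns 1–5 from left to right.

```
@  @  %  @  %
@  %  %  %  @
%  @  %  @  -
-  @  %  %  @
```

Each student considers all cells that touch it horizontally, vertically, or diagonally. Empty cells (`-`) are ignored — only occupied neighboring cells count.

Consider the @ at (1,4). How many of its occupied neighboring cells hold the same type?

1

Occupied neighbors of (1,4): (1,3)=%, (1,5)=%, (2,3)=%, (2,4)=%, (2,5)=@.
Same type (@): 1 of 5.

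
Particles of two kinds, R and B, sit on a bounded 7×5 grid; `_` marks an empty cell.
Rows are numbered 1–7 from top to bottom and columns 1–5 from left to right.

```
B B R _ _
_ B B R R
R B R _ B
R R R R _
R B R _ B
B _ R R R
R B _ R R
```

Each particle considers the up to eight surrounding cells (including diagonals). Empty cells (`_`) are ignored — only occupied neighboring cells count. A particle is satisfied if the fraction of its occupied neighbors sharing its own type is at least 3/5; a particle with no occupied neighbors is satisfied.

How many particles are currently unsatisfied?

Row 1: (1,1)B 2/2 satisfied · (1,2)B 3/4 satisfied · (1,3)R 1/4 not
Row 2: (2,2)B 4/7 not · (2,3)B 3/6 not · (2,4)R 3/5 satisfied · (2,5)R 1/2 not
Row 3: (3,1)R 2/4 not · (3,2)B 2/7 not · (3,3)R 4/7 not · (3,5)B 0/3 not
Row 4: (4,1)R 3/5 satisfied · (4,2)R 6/8 satisfied · (4,3)R 4/6 satisfied · (4,4)R 3/5 satisfied
Row 5: (5,1)R 2/4 not · (5,2)B 1/7 not · (5,3)R 5/6 satisfied · (5,5)B 0/3 not
Row 6: (6,1)B 2/4 not · (6,3)R 3/5 satisfied · (6,4)R 5/6 satisfied · (6,5)R 3/4 satisfied
Row 7: (7,1)R 0/2 not · (7,2)B 1/3 not · (7,4)R 4/4 satisfied · (7,5)R 3/3 satisfied
Unsatisfied: (1,3), (2,2), (2,3), (2,5), (3,1), (3,2), (3,3), (3,5), (5,1), (5,2), (5,5), (6,1), (7,1), (7,2) — 14 in total.

14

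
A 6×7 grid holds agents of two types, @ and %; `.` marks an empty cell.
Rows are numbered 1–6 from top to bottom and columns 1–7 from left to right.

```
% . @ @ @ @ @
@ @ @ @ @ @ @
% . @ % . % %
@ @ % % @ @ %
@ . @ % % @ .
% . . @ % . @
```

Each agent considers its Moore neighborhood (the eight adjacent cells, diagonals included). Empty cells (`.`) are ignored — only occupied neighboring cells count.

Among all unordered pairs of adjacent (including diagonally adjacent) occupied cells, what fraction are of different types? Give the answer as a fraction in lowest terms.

37/86

Scan each occupied cell's neighbors to the right and below (and the two forward diagonals) so each pair is counted once.
From row 1: 2 unlike of 20 pairs (running 2/20).
From row 2: 10 unlike of 19 pairs (running 12/39).
From row 3: 9 unlike of 15 pairs (running 21/54).
From row 4: 9 unlike of 20 pairs (running 30/74).
From row 5: 6 unlike of 11 pairs (running 36/85).
From row 6: 1 unlike of 1 pairs (running 37/86).
Total adjacent occupied pairs: 86; unlike-type pairs: 37.
37/86 is already in lowest terms.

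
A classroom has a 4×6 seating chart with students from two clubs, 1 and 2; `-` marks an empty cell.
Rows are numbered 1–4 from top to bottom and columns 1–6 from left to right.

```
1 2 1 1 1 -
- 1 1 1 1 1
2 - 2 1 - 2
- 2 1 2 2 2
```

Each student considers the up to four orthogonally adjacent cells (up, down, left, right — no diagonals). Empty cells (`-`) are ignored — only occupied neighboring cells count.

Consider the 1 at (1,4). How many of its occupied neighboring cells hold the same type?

3

Occupied neighbors of (1,4): (2,4)=1, (1,3)=1, (1,5)=1.
Same type (1): 3 of 3.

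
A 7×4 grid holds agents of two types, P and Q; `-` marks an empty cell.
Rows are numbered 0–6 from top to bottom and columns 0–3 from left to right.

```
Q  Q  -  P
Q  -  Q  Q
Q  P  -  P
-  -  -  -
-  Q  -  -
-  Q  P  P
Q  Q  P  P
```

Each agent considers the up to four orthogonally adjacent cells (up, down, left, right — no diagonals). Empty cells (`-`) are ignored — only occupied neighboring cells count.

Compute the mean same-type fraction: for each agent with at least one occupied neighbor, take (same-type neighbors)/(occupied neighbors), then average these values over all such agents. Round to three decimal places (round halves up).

(0,0)Q 2/2
(0,1)Q 1/1
(0,3)P 0/1
(1,0)Q 2/2
(1,2)Q 1/1
(1,3)Q 1/3
(2,0)Q 1/2
(2,1)P 0/1
(2,3)P 0/1
(4,1)Q 1/1
(5,1)Q 2/3
(5,2)P 2/3
(5,3)P 2/2
(6,0)Q 1/1
(6,1)Q 2/3
(6,2)P 2/3
(6,3)P 2/2
Sum over 17 agents: 2/2 + 1/1 + 0/1 + 2/2 + 1/1 + 1/3 + 1/2 + 0/1 + 0/1 + 1/1 + 2/3 + 2/3 + 2/2 + 1/1 + 2/3 + 2/3 + 2/2 = 23/2; mean = 23/2 ÷ 17 = 23/34 = 0.676470… → 0.676.

0.676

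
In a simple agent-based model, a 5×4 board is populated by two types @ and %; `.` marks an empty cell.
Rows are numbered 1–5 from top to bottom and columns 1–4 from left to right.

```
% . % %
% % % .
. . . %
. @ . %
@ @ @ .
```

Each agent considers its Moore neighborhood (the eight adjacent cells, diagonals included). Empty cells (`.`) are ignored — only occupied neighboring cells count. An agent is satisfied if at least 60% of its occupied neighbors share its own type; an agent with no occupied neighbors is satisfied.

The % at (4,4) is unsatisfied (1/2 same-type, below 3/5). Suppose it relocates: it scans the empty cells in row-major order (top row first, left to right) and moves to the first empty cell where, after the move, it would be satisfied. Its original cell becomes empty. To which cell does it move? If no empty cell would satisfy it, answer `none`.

Vacating (4,4). Empty cells in order:
  (1,2): 5/5 same-type → satisfied — stop here.

(1,2)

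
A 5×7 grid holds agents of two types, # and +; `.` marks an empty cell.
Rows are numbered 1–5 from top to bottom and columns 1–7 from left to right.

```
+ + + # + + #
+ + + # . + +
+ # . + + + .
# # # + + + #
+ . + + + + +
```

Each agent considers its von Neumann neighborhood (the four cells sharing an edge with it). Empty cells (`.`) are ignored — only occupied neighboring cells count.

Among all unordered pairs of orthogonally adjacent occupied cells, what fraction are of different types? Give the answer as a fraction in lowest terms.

7/22

Scan each occupied cell's neighbors to the right and below so each pair is counted once.
From row 1: 4 unlike of 12 pairs (running 4/12).
From row 2: 3 unlike of 8 pairs (running 7/20).
From row 3: 2 unlike of 8 pairs (running 9/28).
From row 4: 5 unlike of 12 pairs (running 14/40).
From row 5: 0 unlike of 4 pairs (running 14/44).
Total adjacent occupied pairs: 44; unlike-type pairs: 14.
14/44 reduces to 7/22.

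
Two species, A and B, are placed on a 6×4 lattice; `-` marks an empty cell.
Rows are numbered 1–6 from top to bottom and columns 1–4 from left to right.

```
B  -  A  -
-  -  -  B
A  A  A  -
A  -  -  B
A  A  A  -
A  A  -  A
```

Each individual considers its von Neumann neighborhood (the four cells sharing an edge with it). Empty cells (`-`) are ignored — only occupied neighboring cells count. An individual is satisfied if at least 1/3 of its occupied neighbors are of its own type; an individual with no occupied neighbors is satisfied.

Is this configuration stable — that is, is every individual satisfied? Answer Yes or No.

(1,1)B 0/0 ✓
(1,3)A 0/0 ✓
(2,4)B 0/0 ✓
(3,1)A 2/2 ✓
(3,2)A 2/2 ✓
(3,3)A 1/1 ✓
(4,1)A 2/2 ✓
(4,4)B 0/0 ✓
(5,1)A 3/3 ✓
(5,2)A 3/3 ✓
(5,3)A 1/1 ✓
(6,1)A 2/2 ✓
(6,2)A 2/2 ✓
(6,4)A 0/0 ✓
All meet the threshold, so the configuration is stable.

Yes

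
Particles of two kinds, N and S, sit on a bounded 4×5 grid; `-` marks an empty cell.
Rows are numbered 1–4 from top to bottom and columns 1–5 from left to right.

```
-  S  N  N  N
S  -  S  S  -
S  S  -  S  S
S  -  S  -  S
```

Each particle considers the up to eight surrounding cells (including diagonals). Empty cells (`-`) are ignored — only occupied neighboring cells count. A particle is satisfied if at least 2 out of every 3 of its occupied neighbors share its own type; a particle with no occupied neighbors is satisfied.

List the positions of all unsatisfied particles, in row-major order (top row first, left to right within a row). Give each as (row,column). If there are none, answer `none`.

(1,2)S 2/3 satisfied
(1,3)N 1/4 not
(1,4)N 2/4 not
(1,5)N 1/2 not
(2,1)S 3/3 satisfied
(2,3)S 4/6 satisfied
(2,4)S 3/6 not
(3,1)S 3/3 satisfied
(3,2)S 5/5 satisfied
(3,4)S 5/5 satisfied
(3,5)S 3/3 satisfied
(4,1)S 2/2 satisfied
(4,3)S 2/2 satisfied
(4,5)S 2/2 satisfied

(1,3), (1,4), (1,5), (2,4)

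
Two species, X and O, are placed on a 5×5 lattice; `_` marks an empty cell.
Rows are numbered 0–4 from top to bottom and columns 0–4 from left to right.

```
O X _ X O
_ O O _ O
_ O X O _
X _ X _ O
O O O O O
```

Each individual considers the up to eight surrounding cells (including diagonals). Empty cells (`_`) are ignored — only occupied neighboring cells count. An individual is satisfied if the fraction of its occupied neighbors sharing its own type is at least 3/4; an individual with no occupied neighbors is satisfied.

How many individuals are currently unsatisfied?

Row 0: (0,0)O 1/2 ✗ · (0,1)X 0/3 ✗ · (0,3)X 0/3 ✗ · (0,4)O 1/2 ✗
Row 1: (1,1)O 3/5 ✗ · (1,2)O 3/6 ✗ · (1,4)O 2/3 ✗
Row 2: (2,1)O 2/5 ✗ · (2,2)X 1/5 ✗ · (2,3)O 3/5 ✗
Row 3: (3,0)X 0/3 ✗ · (3,2)X 1/6 ✗ · (3,4)O 3/3 ✓
Row 4: (4,0)O 1/2 ✗ · (4,1)O 2/4 ✗ · (4,2)O 2/3 ✗ · (4,3)O 3/4 ✓ · (4,4)O 2/2 ✓
Unsatisfied: (0,0), (0,1), (0,3), (0,4), (1,1), (1,2), (1,4), (2,1), (2,2), (2,3), (3,0), (3,2), (4,0), (4,1), (4,2) — 15 in total.

15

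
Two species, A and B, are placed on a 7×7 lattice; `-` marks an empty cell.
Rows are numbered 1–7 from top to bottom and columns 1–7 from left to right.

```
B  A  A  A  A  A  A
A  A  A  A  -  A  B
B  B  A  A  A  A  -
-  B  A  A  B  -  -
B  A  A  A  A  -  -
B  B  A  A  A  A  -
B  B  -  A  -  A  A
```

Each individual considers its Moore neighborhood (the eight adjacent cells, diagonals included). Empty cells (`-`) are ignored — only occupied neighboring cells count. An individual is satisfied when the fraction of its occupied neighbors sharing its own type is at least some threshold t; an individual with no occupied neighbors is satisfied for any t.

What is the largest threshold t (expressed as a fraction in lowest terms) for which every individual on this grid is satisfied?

0/1

(1,1)B 0/3
(1,2)A 4/5
(1,3)A 5/5
(1,4)A 4/4
(1,5)A 4/4
(1,6)A 3/4
(1,7)A 2/3
(2,1)A 2/5
(2,2)A 5/8
(2,3)A 7/8
(2,4)A 7/7
(2,6)A 5/6
(2,7)B 0/4
(3,1)B 2/4
(3,2)B 2/7
(3,3)A 6/8
(3,4)A 6/7
(3,5)A 5/6
(3,6)A 2/4
(4,2)B 3/7
(4,3)A 6/8
(4,4)A 7/8
(4,5)B 0/6
(5,1)B 3/4
(5,2)A 3/7
(5,3)A 6/8
(5,4)A 7/8
(5,5)A 5/6
(6,1)B 4/5
(6,2)B 4/7
(6,3)A 5/7
(6,4)A 6/6
(6,5)A 6/6
(6,6)A 4/4
(7,1)B 3/3
(7,2)B 3/4
(7,4)A 3/3
(7,6)A 3/3
(7,7)A 2/2
The smallest same-type fraction is 0/3 at (1,1), which reduces to 0/1. Any threshold above that leaves this individual unsatisfied.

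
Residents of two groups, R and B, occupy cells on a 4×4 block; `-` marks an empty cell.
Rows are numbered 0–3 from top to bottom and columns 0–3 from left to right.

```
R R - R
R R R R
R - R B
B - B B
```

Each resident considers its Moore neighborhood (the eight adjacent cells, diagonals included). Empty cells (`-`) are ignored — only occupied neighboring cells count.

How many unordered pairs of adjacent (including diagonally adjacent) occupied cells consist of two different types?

6

Scan each occupied cell's neighbors to the right and below (and the two forward diagonals) so each pair is counted once.
From row 0: 0 unlike of 8 pairs (running 0/8).
From row 1: 2 unlike of 10 pairs (running 2/18).
From row 2: 4 unlike of 6 pairs (running 6/24).
From row 3: 0 unlike of 1 pairs (running 6/25).
Total adjacent occupied pairs: 25; unlike-type pairs: 6.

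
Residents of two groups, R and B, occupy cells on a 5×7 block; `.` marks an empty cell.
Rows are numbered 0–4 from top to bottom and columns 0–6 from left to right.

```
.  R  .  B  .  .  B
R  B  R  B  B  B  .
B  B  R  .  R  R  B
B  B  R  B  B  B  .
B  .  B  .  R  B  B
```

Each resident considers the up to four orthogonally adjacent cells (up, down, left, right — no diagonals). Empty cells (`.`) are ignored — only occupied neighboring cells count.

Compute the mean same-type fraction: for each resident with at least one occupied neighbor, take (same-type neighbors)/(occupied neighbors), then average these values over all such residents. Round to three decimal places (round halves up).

0.493

(0,1)R 0/1
(0,3)B 1/1
(0,6)B — no occupied neighbors
(1,0)R 0/2
(1,1)B 1/4
(1,2)R 1/3
(1,3)B 2/3
(1,4)B 2/3
(1,5)B 1/2
(2,0)B 2/3
(2,1)B 3/4
(2,2)R 2/3
(2,4)R 1/3
(2,5)R 1/4
(2,6)B 0/1
(3,0)B 3/3
(3,1)B 2/3
(3,2)R 1/4
(3,3)B 1/2
(3,4)B 2/4
(3,5)B 2/3
(4,0)B 1/1
(4,2)B 0/1
(4,4)R 0/2
(4,5)B 2/3
(4,6)B 1/1
Sum over 25 residents: 0/1 + 1/1 + 0/2 + 1/4 + 1/3 + 2/3 + 2/3 + 1/2 + 2/3 + 3/4 + 2/3 + 1/3 + 1/4 + 0/1 + 3/3 + 2/3 + 1/4 + 1/2 + 2/4 + 2/3 + 1/1 + 0/1 + 0/2 + 2/3 + 1/1 = 37/3; mean = 37/3 ÷ 25 = 37/75 = 0.493333… → 0.493.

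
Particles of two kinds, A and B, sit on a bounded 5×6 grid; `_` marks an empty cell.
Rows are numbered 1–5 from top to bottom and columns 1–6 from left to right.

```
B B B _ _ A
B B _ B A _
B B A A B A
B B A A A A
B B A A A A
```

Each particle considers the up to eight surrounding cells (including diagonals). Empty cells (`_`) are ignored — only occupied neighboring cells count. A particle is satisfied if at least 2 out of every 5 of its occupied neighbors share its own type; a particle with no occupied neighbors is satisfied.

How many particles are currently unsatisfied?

(1,1)B 3/3 ok
(1,2)B 4/4 ok
(1,3)B 3/3 ok
(1,6)A 1/1 ok
(2,1)B 5/5 ok
(2,2)B 6/7 ok
(2,4)B 2/5 ok
(2,5)A 3/5 ok
(3,1)B 5/5 ok
(3,2)B 5/7 ok
(3,3)A 3/7 ok
(3,4)A 5/7 ok
(3,5)B 1/7 unhappy
(3,6)A 3/4 ok
(4,1)B 5/5 ok
(4,2)B 5/8 ok
(4,3)A 5/8 ok
(4,4)A 7/8 ok
(4,5)A 7/8 ok
(4,6)A 4/5 ok
(5,1)B 3/3 ok
(5,2)B 3/5 ok
(5,3)A 3/5 ok
(5,4)A 5/5 ok
(5,5)A 5/5 ok
(5,6)A 3/3 ok
Unsatisfied: (3,5) — 1 in total.

1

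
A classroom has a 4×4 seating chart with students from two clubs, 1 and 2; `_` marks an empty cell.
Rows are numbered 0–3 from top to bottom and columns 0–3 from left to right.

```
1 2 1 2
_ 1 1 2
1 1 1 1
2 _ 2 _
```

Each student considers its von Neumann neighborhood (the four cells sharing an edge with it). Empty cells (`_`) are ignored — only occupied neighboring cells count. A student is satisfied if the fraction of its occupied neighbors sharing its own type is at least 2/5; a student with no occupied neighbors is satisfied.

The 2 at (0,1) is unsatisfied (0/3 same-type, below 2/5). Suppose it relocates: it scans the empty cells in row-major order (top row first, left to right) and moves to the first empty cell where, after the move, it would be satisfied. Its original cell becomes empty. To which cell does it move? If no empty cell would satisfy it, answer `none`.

Vacating (0,1). Empty cells in order:
  (1,0): 0/3 same-type → still unsatisfied.
  (3,1): 2/3 same-type → satisfied — stop here.

(3,1)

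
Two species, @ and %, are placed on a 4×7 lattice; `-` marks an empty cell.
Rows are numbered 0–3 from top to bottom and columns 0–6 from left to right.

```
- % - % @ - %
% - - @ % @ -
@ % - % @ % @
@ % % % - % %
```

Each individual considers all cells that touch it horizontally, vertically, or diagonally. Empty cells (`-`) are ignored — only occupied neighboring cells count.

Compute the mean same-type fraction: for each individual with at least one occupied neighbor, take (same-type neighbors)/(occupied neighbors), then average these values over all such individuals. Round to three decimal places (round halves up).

(0,1)% 1/1
(0,3)% 1/3
(0,4)@ 2/4
(0,6)% 0/1
(1,0)% 2/3
(1,3)@ 2/5
(1,4)% 3/7
(1,5)@ 3/6
(2,0)@ 1/4
(2,1)% 3/5
(2,3)% 3/5
(2,4)@ 2/7
(2,5)% 3/6
(2,6)@ 1/4
(3,0)@ 1/3
(3,1)% 2/4
(3,2)% 4/4
(3,3)% 2/3
(3,5)% 2/4
(3,6)% 2/3
Sum over 20 individuals: 1/1 + 1/3 + 2/4 + 0/1 + 2/3 + 2/5 + 3/7 + 3/6 + 1/4 + 3/5 + 3/5 + 2/7 + 3/6 + 1/4 + 1/3 + 2/4 + 4/4 + 2/3 + 2/4 + 2/3 = 1048/105; mean = 1048/105 ÷ 20 = 262/525 = 0.499047… → 0.499.

0.499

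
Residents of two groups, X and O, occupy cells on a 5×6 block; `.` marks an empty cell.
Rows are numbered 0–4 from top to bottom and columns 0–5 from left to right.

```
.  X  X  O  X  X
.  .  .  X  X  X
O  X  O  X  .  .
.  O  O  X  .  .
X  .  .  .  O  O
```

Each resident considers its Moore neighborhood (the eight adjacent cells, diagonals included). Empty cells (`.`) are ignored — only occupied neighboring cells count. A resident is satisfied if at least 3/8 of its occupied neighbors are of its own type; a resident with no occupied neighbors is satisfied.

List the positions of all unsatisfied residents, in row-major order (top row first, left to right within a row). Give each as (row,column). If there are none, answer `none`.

Row 0: (0,1)X 1/1 ok · (0,2)X 2/3 ok · (0,3)O 0/4 unhappy · (0,4)X 4/5 ok · (0,5)X 3/3 ok
Row 1: (1,3)X 4/6 ok · (1,4)X 5/6 ok · (1,5)X 3/3 ok
Row 2: (2,0)O 1/2 ok · (2,1)X 0/4 unhappy · (2,2)O 2/6 unhappy · (2,3)X 3/5 ok
Row 3: (3,1)O 3/5 ok · (3,2)O 2/5 ok · (3,3)X 1/4 unhappy
Row 4: (4,0)X 0/1 unhappy · (4,4)O 1/2 ok · (4,5)O 1/1 ok

(0,3), (2,1), (2,2), (3,3), (4,0)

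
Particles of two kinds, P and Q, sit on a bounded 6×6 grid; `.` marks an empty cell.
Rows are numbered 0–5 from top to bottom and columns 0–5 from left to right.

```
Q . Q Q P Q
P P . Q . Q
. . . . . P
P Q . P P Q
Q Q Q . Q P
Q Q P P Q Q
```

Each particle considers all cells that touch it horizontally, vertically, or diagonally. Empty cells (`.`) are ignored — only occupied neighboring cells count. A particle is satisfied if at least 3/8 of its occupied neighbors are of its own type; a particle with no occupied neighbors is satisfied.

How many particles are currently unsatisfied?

11

Row 0: (0,0)Q 0/2 unhappy · (0,2)Q 2/3 ok · (0,3)Q 2/3 ok · (0,4)P 0/4 unhappy · (0,5)Q 1/2 ok
Row 1: (1,0)P 1/2 ok · (1,1)P 1/3 unhappy · (1,3)Q 2/3 ok · (1,5)Q 1/3 unhappy
Row 2: (2,5)P 1/3 unhappy
Row 3: (3,0)P 0/3 unhappy · (3,1)Q 3/4 ok · (3,3)P 1/3 unhappy · (3,4)P 3/5 ok · (3,5)Q 1/4 unhappy
Row 4: (4,0)Q 4/5 ok · (4,1)Q 5/7 ok · (4,2)Q 3/6 ok · (4,4)Q 3/7 ok · (4,5)P 1/5 unhappy
Row 5: (5,0)Q 3/3 ok · (5,1)Q 4/5 ok · (5,2)P 1/4 unhappy · (5,3)P 1/4 unhappy · (5,4)Q 2/4 ok · (5,5)Q 2/3 ok
Unsatisfied: (0,0), (0,4), (1,1), (1,5), (2,5), (3,0), (3,3), (3,5), (4,5), (5,2), (5,3) — 11 in total.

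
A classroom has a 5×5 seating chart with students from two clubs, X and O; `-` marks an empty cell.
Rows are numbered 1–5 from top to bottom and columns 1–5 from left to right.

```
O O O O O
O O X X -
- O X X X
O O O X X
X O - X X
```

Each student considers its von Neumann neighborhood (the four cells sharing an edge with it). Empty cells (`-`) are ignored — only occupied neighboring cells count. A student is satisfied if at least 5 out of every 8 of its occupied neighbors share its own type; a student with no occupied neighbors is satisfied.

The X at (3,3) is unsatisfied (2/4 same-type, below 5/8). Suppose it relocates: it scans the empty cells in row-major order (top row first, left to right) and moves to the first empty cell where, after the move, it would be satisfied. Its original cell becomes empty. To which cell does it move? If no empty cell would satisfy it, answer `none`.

Vacating (3,3). Empty cells in order:
  (2,5): 2/3 same-type → satisfied — stop here.

(2,5)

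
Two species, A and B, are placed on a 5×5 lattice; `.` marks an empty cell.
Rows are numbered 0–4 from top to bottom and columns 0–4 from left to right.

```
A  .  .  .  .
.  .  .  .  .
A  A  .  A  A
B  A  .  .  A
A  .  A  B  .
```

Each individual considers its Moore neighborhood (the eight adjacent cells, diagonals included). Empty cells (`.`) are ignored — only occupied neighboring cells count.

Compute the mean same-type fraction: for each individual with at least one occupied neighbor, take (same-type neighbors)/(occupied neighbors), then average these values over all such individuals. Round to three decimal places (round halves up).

0.580

Row 0: (0,0)A — no occupied neighbors
Row 2: (2,0)A 2/3 · (2,1)A 2/3 · (2,3)A 2/2 · (2,4)A 2/2
Row 3: (3,0)B 0/4 · (3,1)A 4/5 · (3,4)A 2/3
Row 4: (4,0)A 1/2 · (4,2)A 1/2 · (4,3)B 0/2
Sum over 10 individuals: 2/3 + 2/3 + 2/2 + 2/2 + 0/4 + 4/5 + 2/3 + 1/2 + 1/2 + 0/2 = 29/5; mean = 29/5 ÷ 10 = 29/50 = 0.58 → 0.580.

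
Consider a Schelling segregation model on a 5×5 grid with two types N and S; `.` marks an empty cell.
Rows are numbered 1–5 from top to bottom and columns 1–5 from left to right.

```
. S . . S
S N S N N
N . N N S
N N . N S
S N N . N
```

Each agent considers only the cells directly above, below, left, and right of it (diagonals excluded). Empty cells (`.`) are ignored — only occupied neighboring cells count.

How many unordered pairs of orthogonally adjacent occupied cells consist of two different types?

Scan each occupied cell's neighbors to the right and below so each pair is counted once.
From row 1: 2 unlike of 2 pairs (running 2/2).
From row 2: 6 unlike of 8 pairs (running 8/10).
From row 3: 1 unlike of 5 pairs (running 9/15).
From row 4: 3 unlike of 5 pairs (running 12/20).
From row 5: 1 unlike of 2 pairs (running 13/22).
Total adjacent occupied pairs: 22; unlike-type pairs: 13.

13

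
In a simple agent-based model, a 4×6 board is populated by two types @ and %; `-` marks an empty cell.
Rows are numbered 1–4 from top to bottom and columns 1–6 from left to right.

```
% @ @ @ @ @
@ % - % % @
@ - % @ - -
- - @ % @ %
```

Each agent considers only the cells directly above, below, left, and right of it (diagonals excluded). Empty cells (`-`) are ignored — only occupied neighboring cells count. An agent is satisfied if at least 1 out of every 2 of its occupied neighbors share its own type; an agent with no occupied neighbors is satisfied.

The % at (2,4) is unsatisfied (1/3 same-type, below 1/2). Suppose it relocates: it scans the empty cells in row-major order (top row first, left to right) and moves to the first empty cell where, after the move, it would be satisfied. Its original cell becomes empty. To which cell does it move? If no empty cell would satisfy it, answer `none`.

(2,3)

Vacating (2,4). Empty cells in order:
  (2,3): 2/3 same-type → satisfied — stop here.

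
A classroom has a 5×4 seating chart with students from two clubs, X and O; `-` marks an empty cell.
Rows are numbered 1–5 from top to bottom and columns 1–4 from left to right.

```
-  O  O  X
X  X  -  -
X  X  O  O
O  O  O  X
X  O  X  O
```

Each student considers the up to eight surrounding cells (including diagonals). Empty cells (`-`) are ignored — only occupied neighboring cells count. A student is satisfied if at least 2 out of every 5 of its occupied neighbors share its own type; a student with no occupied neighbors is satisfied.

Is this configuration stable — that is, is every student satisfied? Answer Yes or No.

No

Row 1: (1,2)O 1/3 not · (1,3)O 1/3 not · (1,4)X 0/1 not
Row 2: (2,1)X 3/4 satisfied · (2,2)X 3/6 satisfied
Row 3: (3,1)X 3/5 satisfied · (3,2)X 3/7 satisfied · (3,3)O 3/6 satisfied · (3,4)O 2/3 satisfied
Row 4: (4,1)O 2/5 satisfied · (4,2)O 4/8 satisfied · (4,3)O 5/8 satisfied · (4,4)X 1/5 not
Row 5: (5,1)X 0/3 not · (5,2)O 3/5 satisfied · (5,3)X 1/5 not · (5,4)O 1/3 not
For instance (1,2) has only 1/3 same-type neighbors, below 2/5.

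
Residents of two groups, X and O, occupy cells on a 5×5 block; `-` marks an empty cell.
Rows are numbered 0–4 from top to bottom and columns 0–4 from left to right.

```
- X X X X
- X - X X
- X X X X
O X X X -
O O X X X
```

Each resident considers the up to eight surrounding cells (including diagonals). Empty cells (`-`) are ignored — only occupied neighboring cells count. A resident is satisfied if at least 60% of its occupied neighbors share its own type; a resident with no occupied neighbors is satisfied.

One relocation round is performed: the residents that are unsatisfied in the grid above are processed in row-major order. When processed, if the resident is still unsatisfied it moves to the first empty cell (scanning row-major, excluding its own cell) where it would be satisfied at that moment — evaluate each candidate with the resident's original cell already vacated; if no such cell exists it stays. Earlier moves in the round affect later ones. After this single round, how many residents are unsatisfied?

Initially unsatisfied (in order): (3,0), (3,1), (4,1).
  (3,0): no empty cell satisfies it; stays.
  (3,1) → (0,0).
  (4,1): no empty cell satisfies it; stays.
Resulting grid:
X X X X X
- X - X X
- X X X X
O - X X -
O O X X X
Unsatisfied now: (4,1).

1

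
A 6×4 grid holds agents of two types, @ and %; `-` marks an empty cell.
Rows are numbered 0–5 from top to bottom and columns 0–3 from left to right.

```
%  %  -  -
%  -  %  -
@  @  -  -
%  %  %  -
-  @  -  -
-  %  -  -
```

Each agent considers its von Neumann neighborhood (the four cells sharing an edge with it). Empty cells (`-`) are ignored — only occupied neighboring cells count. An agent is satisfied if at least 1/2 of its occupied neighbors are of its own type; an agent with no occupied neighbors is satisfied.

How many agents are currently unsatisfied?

(0,0)% 2/2 ✓
(0,1)% 1/1 ✓
(1,0)% 1/2 ✓
(1,2)% 0/0 ✓
(2,0)@ 1/3 ✗
(2,1)@ 1/2 ✓
(3,0)% 1/2 ✓
(3,1)% 2/4 ✓
(3,2)% 1/1 ✓
(4,1)@ 0/2 ✗
(5,1)% 0/1 ✗
Unsatisfied: (2,0), (4,1), (5,1) — 3 in total.

3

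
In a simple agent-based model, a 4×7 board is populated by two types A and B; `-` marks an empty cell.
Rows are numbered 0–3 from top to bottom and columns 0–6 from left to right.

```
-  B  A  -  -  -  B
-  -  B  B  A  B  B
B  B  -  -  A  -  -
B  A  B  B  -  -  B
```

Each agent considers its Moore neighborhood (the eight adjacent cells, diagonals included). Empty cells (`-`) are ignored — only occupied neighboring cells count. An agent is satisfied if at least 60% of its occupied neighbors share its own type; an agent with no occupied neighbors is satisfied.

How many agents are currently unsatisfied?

8

(0,1)B 1/2 unhappy
(0,2)A 0/3 unhappy
(0,6)B 2/2 ok
(1,2)B 3/4 ok
(1,3)B 1/4 unhappy
(1,4)A 1/3 unhappy
(1,5)B 2/4 unhappy
(1,6)B 2/2 ok
(2,0)B 2/3 ok
(2,1)B 4/5 ok
(2,4)A 1/4 unhappy
(3,0)B 2/3 ok
(3,1)A 0/4 unhappy
(3,2)B 2/3 ok
(3,3)B 1/2 unhappy
(3,6)B 0/0 ok
Unsatisfied: (0,1), (0,2), (1,3), (1,4), (1,5), (2,4), (3,1), (3,3) — 8 in total.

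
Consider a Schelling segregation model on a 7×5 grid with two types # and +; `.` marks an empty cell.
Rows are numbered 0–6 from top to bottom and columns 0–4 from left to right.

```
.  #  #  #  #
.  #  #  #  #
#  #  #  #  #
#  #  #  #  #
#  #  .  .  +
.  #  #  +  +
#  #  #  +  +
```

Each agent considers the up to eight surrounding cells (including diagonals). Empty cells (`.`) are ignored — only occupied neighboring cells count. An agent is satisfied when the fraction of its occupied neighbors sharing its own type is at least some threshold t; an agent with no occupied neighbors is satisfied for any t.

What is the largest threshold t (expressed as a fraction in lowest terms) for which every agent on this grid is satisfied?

1/2

(0,1)# 3/3
(0,2)# 5/5
(0,3)# 5/5
(0,4)# 3/3
(1,1)# 6/6
(1,2)# 8/8
(1,3)# 8/8
(1,4)# 5/5
(2,0)# 4/4
(2,1)# 7/7
(2,2)# 8/8
(2,3)# 8/8
(2,4)# 5/5
(3,0)# 5/5
(3,1)# 7/7
(3,2)# 6/6
(3,3)# 5/6
(3,4)# 3/4
(4,0)# 4/4
(4,1)# 6/6
(4,4)+ 2/4
(5,1)# 6/6
(5,2)# 4/6
(5,3)+ 4/6
(5,4)+ 4/4
(6,0)# 2/2
(6,1)# 4/4
(6,2)# 3/5
(6,3)+ 3/5
(6,4)+ 3/3
The smallest same-type fraction is 2/4 at (4,4), which reduces to 1/2. Any threshold above that leaves this agent unsatisfied.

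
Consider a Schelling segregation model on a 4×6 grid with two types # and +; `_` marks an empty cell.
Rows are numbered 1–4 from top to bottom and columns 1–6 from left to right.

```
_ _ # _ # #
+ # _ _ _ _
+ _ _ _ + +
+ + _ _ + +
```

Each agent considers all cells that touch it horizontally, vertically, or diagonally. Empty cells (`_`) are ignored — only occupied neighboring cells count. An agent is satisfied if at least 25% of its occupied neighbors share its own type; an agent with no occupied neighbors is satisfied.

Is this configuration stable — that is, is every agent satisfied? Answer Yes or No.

Yes

(1,3)# 1/1 satisfied
(1,5)# 1/1 satisfied
(1,6)# 1/1 satisfied
(2,1)+ 1/2 satisfied
(2,2)# 1/3 satisfied
(3,1)+ 3/4 satisfied
(3,5)+ 3/3 satisfied
(3,6)+ 3/3 satisfied
(4,1)+ 2/2 satisfied
(4,2)+ 2/2 satisfied
(4,5)+ 3/3 satisfied
(4,6)+ 3/3 satisfied
All meet the threshold, so the configuration is stable.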